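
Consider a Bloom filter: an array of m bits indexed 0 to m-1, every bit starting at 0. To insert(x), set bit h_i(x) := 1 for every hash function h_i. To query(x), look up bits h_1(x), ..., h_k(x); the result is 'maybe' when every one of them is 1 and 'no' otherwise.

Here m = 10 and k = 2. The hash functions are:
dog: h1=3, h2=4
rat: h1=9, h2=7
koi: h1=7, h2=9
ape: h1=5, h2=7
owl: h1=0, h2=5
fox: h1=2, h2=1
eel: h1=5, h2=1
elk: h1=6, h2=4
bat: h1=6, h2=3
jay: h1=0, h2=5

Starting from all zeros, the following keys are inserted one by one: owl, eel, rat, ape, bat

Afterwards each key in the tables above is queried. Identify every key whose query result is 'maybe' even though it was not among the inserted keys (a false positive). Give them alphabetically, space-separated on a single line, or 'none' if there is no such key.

Answer: jay koi

Derivation:
Start: bits=0000000000
After insert 'owl': sets bits 0 5 -> bits=1000010000
After insert 'eel': sets bits 1 5 -> bits=1100010000
After insert 'rat': sets bits 7 9 -> bits=1100010101
After insert 'ape': sets bits 5 7 -> bits=1100010101
After insert 'bat': sets bits 3 6 -> bits=1101011101
Not inserted: dog elk fox jay koi — query each against bits=1101011101:
query dog: checks bit3=1, bit4=0 (has a 0) -> no => not a false positive
query elk: checks bit4=0, bit6=1 (has a 0) -> no => not a false positive
query fox: checks bit1=1, bit2=0 (has a 0) -> no => not a false positive
query jay: checks bit0=1, bit5=1 (all 1) -> maybe => FALSE POSITIVE
query koi: checks bit7=1, bit9=1 (all 1) -> maybe => FALSE POSITIVE
False positives (alphabetical): jay koi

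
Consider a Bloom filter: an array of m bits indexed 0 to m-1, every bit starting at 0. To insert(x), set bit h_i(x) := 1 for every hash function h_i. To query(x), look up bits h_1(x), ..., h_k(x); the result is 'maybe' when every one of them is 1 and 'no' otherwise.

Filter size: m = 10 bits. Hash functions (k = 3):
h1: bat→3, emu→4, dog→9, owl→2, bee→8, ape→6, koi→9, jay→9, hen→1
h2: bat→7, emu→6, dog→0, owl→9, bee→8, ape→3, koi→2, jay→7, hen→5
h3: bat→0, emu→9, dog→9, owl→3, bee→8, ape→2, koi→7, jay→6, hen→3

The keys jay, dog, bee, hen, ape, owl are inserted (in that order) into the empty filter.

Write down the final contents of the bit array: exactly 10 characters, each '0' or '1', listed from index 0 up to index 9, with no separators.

Answer: 1111011111

Derivation:
Start: bits=0000000000
After insert 'jay': sets bits 6 7 9 -> bits=0000001101
After insert 'dog': sets bits 0 9 -> bits=1000001101
After insert 'bee': sets bits 8 -> bits=1000001111
After insert 'hen': sets bits 1 3 5 -> bits=1101011111
After insert 'ape': sets bits 2 3 6 -> bits=1111011111
After insert 'owl': sets bits 2 3 9 -> bits=1111011111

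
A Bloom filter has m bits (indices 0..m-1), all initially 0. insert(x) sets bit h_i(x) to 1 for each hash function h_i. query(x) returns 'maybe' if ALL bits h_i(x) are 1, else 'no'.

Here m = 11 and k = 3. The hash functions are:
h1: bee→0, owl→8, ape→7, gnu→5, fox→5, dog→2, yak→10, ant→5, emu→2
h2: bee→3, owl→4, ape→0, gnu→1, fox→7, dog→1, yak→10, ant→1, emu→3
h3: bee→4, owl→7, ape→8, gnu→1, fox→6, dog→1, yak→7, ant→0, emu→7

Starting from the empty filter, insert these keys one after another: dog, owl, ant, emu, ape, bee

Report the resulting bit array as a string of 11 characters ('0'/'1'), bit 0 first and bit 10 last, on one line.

Start: bits=00000000000
After insert 'dog': sets bits 1 2 -> bits=01100000000
After insert 'owl': sets bits 4 7 8 -> bits=01101001100
After insert 'ant': sets bits 0 1 5 -> bits=11101101100
After insert 'emu': sets bits 2 3 7 -> bits=11111101100
After insert 'ape': sets bits 0 7 8 -> bits=11111101100
After insert 'bee': sets bits 0 3 4 -> bits=11111101100

Answer: 11111101100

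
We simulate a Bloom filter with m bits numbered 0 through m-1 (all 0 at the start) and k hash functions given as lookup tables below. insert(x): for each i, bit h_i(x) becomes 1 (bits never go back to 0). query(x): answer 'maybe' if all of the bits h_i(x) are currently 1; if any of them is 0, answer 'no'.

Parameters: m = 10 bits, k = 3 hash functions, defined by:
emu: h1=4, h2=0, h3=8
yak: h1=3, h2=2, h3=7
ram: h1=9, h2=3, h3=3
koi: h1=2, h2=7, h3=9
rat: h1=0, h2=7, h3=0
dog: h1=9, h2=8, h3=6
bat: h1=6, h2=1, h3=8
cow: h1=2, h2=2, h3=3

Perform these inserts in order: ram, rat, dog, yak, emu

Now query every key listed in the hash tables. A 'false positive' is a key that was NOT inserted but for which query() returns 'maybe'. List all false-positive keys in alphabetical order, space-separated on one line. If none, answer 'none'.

Start: bits=0000000000
After insert 'ram': sets bits 3 9 -> bits=0001000001
After insert 'rat': sets bits 0 7 -> bits=1001000101
After insert 'dog': sets bits 6 8 9 -> bits=1001001111
After insert 'yak': sets bits 2 3 7 -> bits=1011001111
After insert 'emu': sets bits 0 4 8 -> bits=1011101111
Not inserted: bat cow koi — query each against bits=1011101111:
query bat: checks bit1=0, bit6=1, bit8=1 (has a 0) -> no => not a false positive
query cow: checks bit2=1, bit3=1 (all 1) -> maybe => FALSE POSITIVE
query koi: checks bit2=1, bit7=1, bit9=1 (all 1) -> maybe => FALSE POSITIVE
False positives (alphabetical): cow koi

Answer: cow koi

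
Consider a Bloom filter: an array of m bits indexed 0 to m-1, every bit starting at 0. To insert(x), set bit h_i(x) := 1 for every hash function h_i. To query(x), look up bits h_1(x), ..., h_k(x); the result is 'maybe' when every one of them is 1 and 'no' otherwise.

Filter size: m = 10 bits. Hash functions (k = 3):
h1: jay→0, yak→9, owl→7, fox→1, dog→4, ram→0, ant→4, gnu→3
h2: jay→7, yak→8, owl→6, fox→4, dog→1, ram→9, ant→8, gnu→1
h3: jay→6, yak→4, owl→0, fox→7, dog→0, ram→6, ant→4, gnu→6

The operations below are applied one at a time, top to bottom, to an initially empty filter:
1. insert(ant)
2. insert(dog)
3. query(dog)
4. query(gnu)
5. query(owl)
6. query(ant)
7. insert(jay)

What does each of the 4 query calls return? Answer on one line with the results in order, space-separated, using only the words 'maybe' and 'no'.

Answer: maybe no no maybe

Derivation:
Start: bits=0000000000
Op 1: insert ant -> sets bits 4 8 -> bits=0000100010
Op 2: insert dog -> sets bits 0 1 4 -> bits=1100100010
Op 3: query dog -> checks bit0=1, bit1=1, bit4=1 (all 1) -> maybe
Op 4: query gnu -> checks bit1=1, bit3=0, bit6=0 (has a 0) -> no
Op 5: query owl -> checks bit0=1, bit6=0, bit7=0 (has a 0) -> no
Op 6: query ant -> checks bit4=1, bit8=1 (all 1) -> maybe
Op 7: insert jay -> sets bits 0 6 7 -> bits=1100101110
Query results in order: maybe no no maybe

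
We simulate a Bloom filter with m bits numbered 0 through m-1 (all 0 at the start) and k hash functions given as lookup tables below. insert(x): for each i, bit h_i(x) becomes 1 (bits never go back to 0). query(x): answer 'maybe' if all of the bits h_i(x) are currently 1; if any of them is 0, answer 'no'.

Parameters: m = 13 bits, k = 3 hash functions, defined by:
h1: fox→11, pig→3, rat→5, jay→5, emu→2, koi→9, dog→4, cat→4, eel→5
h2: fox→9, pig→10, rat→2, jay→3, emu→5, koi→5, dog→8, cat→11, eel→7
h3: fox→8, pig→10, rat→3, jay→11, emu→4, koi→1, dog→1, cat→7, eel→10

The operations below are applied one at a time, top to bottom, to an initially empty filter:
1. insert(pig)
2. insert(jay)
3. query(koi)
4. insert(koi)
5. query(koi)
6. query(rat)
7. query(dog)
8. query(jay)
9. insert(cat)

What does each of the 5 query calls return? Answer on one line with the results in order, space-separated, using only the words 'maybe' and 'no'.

Start: bits=0000000000000
Op 1: insert pig -> sets bits 3 10 -> bits=0001000000100
Op 2: insert jay -> sets bits 3 5 11 -> bits=0001010000110
Op 3: query koi -> checks bit1=0, bit5=1, bit9=0 (has a 0) -> no
Op 4: insert koi -> sets bits 1 5 9 -> bits=0101010001110
Op 5: query koi -> checks bit1=1, bit5=1, bit9=1 (all 1) -> maybe
Op 6: query rat -> checks bit2=0, bit3=1, bit5=1 (has a 0) -> no
Op 7: query dog -> checks bit1=1, bit4=0, bit8=0 (has a 0) -> no
Op 8: query jay -> checks bit3=1, bit5=1, bit11=1 (all 1) -> maybe
Op 9: insert cat -> sets bits 4 7 11 -> bits=0101110101110
Query results in order: no maybe no no maybe

Answer: no maybe no no maybe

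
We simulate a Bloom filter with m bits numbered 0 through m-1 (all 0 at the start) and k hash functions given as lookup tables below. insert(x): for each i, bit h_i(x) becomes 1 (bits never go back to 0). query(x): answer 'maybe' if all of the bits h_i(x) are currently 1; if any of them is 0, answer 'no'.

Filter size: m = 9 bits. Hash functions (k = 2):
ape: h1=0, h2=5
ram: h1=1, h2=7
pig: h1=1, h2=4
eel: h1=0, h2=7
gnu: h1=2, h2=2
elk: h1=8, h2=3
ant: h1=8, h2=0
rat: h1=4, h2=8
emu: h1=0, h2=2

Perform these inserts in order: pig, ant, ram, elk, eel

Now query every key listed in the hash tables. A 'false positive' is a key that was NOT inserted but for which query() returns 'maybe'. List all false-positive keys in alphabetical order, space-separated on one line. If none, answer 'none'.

Start: bits=000000000
After insert 'pig': sets bits 1 4 -> bits=010010000
After insert 'ant': sets bits 0 8 -> bits=110010001
After insert 'ram': sets bits 1 7 -> bits=110010011
After insert 'elk': sets bits 3 8 -> bits=110110011
After insert 'eel': sets bits 0 7 -> bits=110110011
Not inserted: ape emu gnu rat — query each against bits=110110011:
query ape: checks bit0=1, bit5=0 (has a 0) -> no => not a false positive
query emu: checks bit0=1, bit2=0 (has a 0) -> no => not a false positive
query gnu: checks bit2=0 (has a 0) -> no => not a false positive
query rat: checks bit4=1, bit8=1 (all 1) -> maybe => FALSE POSITIVE
False positives (alphabetical): rat

Answer: rat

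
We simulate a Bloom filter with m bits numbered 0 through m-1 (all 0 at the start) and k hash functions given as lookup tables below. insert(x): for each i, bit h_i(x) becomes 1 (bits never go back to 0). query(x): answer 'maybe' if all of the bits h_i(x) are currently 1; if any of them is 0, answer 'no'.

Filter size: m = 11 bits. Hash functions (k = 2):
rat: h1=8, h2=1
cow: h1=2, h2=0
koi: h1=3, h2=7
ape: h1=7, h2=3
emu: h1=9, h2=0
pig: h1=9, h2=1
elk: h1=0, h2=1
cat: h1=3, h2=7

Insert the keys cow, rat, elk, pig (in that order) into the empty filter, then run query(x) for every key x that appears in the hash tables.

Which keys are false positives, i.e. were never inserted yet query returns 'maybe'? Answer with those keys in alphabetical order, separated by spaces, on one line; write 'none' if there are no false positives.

Start: bits=00000000000
After insert 'cow': sets bits 0 2 -> bits=10100000000
After insert 'rat': sets bits 1 8 -> bits=11100000100
After insert 'elk': sets bits 0 1 -> bits=11100000100
After insert 'pig': sets bits 1 9 -> bits=11100000110
Not inserted: ape cat emu koi — query each against bits=11100000110:
query ape: checks bit3=0, bit7=0 (has a 0) -> no => not a false positive
query cat: checks bit3=0, bit7=0 (has a 0) -> no => not a false positive
query emu: checks bit0=1, bit9=1 (all 1) -> maybe => FALSE POSITIVE
query koi: checks bit3=0, bit7=0 (has a 0) -> no => not a false positive
False positives (alphabetical): emu

Answer: emu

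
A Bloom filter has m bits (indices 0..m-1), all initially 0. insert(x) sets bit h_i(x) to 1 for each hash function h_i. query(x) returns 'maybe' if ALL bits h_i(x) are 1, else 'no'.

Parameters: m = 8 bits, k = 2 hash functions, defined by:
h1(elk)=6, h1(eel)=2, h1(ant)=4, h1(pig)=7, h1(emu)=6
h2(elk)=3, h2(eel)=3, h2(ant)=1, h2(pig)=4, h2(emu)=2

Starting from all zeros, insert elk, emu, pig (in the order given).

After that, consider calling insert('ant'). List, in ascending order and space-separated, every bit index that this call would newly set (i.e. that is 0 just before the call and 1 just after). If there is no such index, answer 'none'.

Start: bits=00000000
After insert 'elk': sets bits 3 6 -> bits=00010010
After insert 'emu': sets bits 2 6 -> bits=00110010
After insert 'pig': sets bits 4 7 -> bits=00111011
insert 'ant' would touch bits 1 4; currently bit1=0, bit4=1
Bits that are 0 among those (would change 0->1): 1

Answer: 1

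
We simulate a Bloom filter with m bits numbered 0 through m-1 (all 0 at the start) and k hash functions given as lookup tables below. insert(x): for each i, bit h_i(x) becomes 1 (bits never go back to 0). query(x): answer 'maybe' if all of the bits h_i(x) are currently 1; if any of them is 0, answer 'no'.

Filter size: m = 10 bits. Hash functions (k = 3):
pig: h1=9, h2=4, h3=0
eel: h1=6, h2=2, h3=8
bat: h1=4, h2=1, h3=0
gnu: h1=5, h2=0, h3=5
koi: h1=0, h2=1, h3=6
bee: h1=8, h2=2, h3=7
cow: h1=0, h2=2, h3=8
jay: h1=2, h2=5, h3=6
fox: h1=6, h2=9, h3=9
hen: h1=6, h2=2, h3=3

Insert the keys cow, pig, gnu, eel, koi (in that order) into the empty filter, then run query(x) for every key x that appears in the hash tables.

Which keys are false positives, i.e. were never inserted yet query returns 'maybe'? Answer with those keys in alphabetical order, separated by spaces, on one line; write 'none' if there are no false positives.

Answer: bat fox jay

Derivation:
Start: bits=0000000000
After insert 'cow': sets bits 0 2 8 -> bits=1010000010
After insert 'pig': sets bits 0 4 9 -> bits=1010100011
After insert 'gnu': sets bits 0 5 -> bits=1010110011
After insert 'eel': sets bits 2 6 8 -> bits=1010111011
After insert 'koi': sets bits 0 1 6 -> bits=1110111011
Not inserted: bat bee fox hen jay — query each against bits=1110111011:
query bat: checks bit0=1, bit1=1, bit4=1 (all 1) -> maybe => FALSE POSITIVE
query bee: checks bit2=1, bit7=0, bit8=1 (has a 0) -> no => not a false positive
query fox: checks bit6=1, bit9=1 (all 1) -> maybe => FALSE POSITIVE
query hen: checks bit2=1, bit3=0, bit6=1 (has a 0) -> no => not a false positive
query jay: checks bit2=1, bit5=1, bit6=1 (all 1) -> maybe => FALSE POSITIVE
False positives (alphabetical): bat fox jay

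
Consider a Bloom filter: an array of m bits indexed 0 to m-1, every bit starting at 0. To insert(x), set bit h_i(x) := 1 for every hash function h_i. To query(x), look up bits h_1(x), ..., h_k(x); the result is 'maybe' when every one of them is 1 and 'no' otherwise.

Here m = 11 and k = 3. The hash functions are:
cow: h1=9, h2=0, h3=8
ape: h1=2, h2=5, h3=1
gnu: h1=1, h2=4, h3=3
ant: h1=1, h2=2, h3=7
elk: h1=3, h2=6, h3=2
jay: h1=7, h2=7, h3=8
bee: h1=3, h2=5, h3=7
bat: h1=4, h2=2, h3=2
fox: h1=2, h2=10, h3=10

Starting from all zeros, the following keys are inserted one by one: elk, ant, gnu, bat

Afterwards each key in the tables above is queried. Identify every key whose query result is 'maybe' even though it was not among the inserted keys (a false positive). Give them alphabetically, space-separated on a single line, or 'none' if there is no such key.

Answer: none

Derivation:
Start: bits=00000000000
After insert 'elk': sets bits 2 3 6 -> bits=00110010000
After insert 'ant': sets bits 1 2 7 -> bits=01110011000
After insert 'gnu': sets bits 1 3 4 -> bits=01111011000
After insert 'bat': sets bits 2 4 -> bits=01111011000
Not inserted: ape bee cow fox jay — query each against bits=01111011000:
query ape: checks bit1=1, bit2=1, bit5=0 (has a 0) -> no => not a false positive
query bee: checks bit3=1, bit5=0, bit7=1 (has a 0) -> no => not a false positive
query cow: checks bit0=0, bit8=0, bit9=0 (has a 0) -> no => not a false positive
query fox: checks bit2=1, bit10=0 (has a 0) -> no => not a false positive
query jay: checks bit7=1, bit8=0 (has a 0) -> no => not a false positive
False positives (alphabetical): none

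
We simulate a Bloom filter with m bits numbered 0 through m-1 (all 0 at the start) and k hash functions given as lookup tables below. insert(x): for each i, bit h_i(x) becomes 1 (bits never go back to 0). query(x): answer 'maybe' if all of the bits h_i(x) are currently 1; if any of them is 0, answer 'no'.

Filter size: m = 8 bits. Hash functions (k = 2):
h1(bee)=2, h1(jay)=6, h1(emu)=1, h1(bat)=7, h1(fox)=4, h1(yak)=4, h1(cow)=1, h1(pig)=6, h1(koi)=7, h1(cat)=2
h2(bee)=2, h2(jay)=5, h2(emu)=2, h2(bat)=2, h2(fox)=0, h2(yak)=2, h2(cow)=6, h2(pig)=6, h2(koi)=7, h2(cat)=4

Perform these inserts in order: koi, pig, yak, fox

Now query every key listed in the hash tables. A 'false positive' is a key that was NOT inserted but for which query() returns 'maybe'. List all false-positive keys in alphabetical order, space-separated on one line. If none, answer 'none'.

Answer: bat bee cat

Derivation:
Start: bits=00000000
After insert 'koi': sets bits 7 -> bits=00000001
After insert 'pig': sets bits 6 -> bits=00000011
After insert 'yak': sets bits 2 4 -> bits=00101011
After insert 'fox': sets bits 0 4 -> bits=10101011
Not inserted: bat bee cat cow emu jay — query each against bits=10101011:
query bat: checks bit2=1, bit7=1 (all 1) -> maybe => FALSE POSITIVE
query bee: checks bit2=1 (all 1) -> maybe => FALSE POSITIVE
query cat: checks bit2=1, bit4=1 (all 1) -> maybe => FALSE POSITIVE
query cow: checks bit1=0, bit6=1 (has a 0) -> no => not a false positive
query emu: checks bit1=0, bit2=1 (has a 0) -> no => not a false positive
query jay: checks bit5=0, bit6=1 (has a 0) -> no => not a false positive
False positives (alphabetical): bat bee cat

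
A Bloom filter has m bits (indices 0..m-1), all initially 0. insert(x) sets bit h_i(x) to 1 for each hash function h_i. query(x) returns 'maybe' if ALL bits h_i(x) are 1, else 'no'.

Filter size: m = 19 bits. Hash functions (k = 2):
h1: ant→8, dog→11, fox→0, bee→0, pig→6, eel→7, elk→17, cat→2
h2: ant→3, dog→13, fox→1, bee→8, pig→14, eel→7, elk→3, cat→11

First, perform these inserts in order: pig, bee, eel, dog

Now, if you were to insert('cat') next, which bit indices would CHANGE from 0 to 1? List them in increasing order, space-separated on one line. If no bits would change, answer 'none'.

Answer: 2

Derivation:
Start: bits=0000000000000000000
After insert 'pig': sets bits 6 14 -> bits=0000001000000010000
After insert 'bee': sets bits 0 8 -> bits=1000001010000010000
After insert 'eel': sets bits 7 -> bits=1000001110000010000
After insert 'dog': sets bits 11 13 -> bits=1000001110010110000
insert 'cat' would touch bits 2 11; currently bit2=0, bit11=1
Bits that are 0 among those (would change 0->1): 2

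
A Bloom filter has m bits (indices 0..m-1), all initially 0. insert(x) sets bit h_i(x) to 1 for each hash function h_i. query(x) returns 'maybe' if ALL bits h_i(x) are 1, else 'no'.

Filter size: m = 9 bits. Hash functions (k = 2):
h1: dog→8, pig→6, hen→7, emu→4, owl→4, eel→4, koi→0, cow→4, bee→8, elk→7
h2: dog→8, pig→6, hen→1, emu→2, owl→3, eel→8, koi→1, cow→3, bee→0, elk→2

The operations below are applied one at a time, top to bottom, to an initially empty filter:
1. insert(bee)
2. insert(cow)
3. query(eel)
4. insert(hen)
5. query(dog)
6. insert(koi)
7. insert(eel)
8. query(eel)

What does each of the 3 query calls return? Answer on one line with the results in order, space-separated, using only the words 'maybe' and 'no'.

Start: bits=000000000
Op 1: insert bee -> sets bits 0 8 -> bits=100000001
Op 2: insert cow -> sets bits 3 4 -> bits=100110001
Op 3: query eel -> checks bit4=1, bit8=1 (all 1) -> maybe
Op 4: insert hen -> sets bits 1 7 -> bits=110110011
Op 5: query dog -> checks bit8=1 (all 1) -> maybe
Op 6: insert koi -> sets bits 0 1 -> bits=110110011
Op 7: insert eel -> sets bits 4 8 -> bits=110110011
Op 8: query eel -> checks bit4=1, bit8=1 (all 1) -> maybe
Query results in order: maybe maybe maybe

Answer: maybe maybe maybe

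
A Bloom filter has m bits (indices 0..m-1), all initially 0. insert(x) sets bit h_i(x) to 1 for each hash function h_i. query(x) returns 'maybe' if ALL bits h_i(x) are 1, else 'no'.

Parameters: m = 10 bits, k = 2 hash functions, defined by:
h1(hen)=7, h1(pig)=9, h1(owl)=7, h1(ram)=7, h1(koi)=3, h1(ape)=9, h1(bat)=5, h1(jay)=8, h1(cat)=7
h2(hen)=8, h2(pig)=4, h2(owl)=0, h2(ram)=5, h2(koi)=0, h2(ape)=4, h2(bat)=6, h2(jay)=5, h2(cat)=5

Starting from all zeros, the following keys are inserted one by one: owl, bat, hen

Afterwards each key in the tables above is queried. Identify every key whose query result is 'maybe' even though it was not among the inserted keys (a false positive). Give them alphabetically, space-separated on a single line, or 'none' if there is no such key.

Answer: cat jay ram

Derivation:
Start: bits=0000000000
After insert 'owl': sets bits 0 7 -> bits=1000000100
After insert 'bat': sets bits 5 6 -> bits=1000011100
After insert 'hen': sets bits 7 8 -> bits=1000011110
Not inserted: ape cat jay koi pig ram — query each against bits=1000011110:
query ape: checks bit4=0, bit9=0 (has a 0) -> no => not a false positive
query cat: checks bit5=1, bit7=1 (all 1) -> maybe => FALSE POSITIVE
query jay: checks bit5=1, bit8=1 (all 1) -> maybe => FALSE POSITIVE
query koi: checks bit0=1, bit3=0 (has a 0) -> no => not a false positive
query pig: checks bit4=0, bit9=0 (has a 0) -> no => not a false positive
query ram: checks bit5=1, bit7=1 (all 1) -> maybe => FALSE POSITIVE
False positives (alphabetical): cat jay ram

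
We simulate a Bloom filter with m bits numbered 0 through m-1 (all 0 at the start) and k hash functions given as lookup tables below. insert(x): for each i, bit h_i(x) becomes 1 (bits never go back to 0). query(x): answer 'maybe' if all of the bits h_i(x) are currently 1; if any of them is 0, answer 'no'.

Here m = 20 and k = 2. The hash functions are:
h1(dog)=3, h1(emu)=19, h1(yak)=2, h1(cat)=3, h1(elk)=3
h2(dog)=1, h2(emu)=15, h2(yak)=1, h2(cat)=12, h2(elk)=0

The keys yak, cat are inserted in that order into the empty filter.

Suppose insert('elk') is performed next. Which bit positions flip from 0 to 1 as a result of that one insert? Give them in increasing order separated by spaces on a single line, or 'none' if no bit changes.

Answer: 0

Derivation:
Start: bits=00000000000000000000
After insert 'yak': sets bits 1 2 -> bits=01100000000000000000
After insert 'cat': sets bits 3 12 -> bits=01110000000010000000
insert 'elk' would touch bits 0 3; currently bit0=0, bit3=1
Bits that are 0 among those (would change 0->1): 0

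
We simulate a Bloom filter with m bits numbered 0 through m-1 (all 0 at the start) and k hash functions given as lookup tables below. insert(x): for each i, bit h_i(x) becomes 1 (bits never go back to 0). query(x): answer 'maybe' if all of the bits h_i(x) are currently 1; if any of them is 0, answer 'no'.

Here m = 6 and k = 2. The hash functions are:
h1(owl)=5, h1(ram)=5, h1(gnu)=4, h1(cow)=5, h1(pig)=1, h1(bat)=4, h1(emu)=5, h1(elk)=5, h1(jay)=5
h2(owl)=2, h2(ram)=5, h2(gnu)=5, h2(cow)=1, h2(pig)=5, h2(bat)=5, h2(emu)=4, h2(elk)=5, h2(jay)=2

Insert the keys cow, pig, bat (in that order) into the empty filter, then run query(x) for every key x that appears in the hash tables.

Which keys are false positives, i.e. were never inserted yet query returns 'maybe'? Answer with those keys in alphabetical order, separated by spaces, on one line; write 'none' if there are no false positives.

Answer: elk emu gnu ram

Derivation:
Start: bits=000000
After insert 'cow': sets bits 1 5 -> bits=010001
After insert 'pig': sets bits 1 5 -> bits=010001
After insert 'bat': sets bits 4 5 -> bits=010011
Not inserted: elk emu gnu jay owl ram — query each against bits=010011:
query elk: checks bit5=1 (all 1) -> maybe => FALSE POSITIVE
query emu: checks bit4=1, bit5=1 (all 1) -> maybe => FALSE POSITIVE
query gnu: checks bit4=1, bit5=1 (all 1) -> maybe => FALSE POSITIVE
query jay: checks bit2=0, bit5=1 (has a 0) -> no => not a false positive
query owl: checks bit2=0, bit5=1 (has a 0) -> no => not a false positive
query ram: checks bit5=1 (all 1) -> maybe => FALSE POSITIVE
False positives (alphabetical): elk emu gnu ram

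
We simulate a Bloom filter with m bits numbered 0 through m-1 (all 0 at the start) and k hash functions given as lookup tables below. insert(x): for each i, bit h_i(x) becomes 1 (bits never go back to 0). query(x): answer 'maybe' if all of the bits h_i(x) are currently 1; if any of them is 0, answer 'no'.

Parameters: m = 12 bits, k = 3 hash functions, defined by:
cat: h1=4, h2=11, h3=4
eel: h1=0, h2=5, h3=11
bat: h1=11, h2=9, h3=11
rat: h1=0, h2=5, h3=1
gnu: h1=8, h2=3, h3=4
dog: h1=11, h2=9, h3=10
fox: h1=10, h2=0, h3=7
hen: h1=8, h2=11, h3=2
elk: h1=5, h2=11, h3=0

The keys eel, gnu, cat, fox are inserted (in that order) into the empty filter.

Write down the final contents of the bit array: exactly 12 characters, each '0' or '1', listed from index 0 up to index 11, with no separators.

Answer: 100111011011

Derivation:
Start: bits=000000000000
After insert 'eel': sets bits 0 5 11 -> bits=100001000001
After insert 'gnu': sets bits 3 4 8 -> bits=100111001001
After insert 'cat': sets bits 4 11 -> bits=100111001001
After insert 'fox': sets bits 0 7 10 -> bits=100111011011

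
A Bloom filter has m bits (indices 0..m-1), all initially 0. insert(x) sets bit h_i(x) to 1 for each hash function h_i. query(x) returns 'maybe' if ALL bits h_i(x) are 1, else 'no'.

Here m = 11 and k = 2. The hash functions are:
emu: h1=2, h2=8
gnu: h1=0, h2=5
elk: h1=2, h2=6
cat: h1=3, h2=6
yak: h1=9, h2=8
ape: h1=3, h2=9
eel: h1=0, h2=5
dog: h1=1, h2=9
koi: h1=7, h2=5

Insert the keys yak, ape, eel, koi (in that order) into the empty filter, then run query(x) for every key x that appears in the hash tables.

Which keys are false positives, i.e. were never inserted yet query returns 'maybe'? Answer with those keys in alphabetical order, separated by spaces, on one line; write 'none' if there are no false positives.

Start: bits=00000000000
After insert 'yak': sets bits 8 9 -> bits=00000000110
After insert 'ape': sets bits 3 9 -> bits=00010000110
After insert 'eel': sets bits 0 5 -> bits=10010100110
After insert 'koi': sets bits 5 7 -> bits=10010101110
Not inserted: cat dog elk emu gnu — query each against bits=10010101110:
query cat: checks bit3=1, bit6=0 (has a 0) -> no => not a false positive
query dog: checks bit1=0, bit9=1 (has a 0) -> no => not a false positive
query elk: checks bit2=0, bit6=0 (has a 0) -> no => not a false positive
query emu: checks bit2=0, bit8=1 (has a 0) -> no => not a false positive
query gnu: checks bit0=1, bit5=1 (all 1) -> maybe => FALSE POSITIVE
False positives (alphabetical): gnu

Answer: gnu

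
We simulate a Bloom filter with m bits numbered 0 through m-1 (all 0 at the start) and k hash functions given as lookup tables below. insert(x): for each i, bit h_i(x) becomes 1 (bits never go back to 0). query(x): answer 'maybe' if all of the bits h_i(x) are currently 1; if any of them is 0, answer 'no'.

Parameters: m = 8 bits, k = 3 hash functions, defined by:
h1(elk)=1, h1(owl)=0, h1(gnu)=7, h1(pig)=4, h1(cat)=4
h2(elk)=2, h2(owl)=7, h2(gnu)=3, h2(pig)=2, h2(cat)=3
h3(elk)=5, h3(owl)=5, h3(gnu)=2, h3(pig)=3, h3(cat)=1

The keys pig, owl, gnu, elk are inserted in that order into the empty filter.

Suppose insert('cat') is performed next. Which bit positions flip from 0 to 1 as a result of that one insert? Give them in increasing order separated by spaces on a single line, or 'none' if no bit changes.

Answer: none

Derivation:
Start: bits=00000000
After insert 'pig': sets bits 2 3 4 -> bits=00111000
After insert 'owl': sets bits 0 5 7 -> bits=10111101
After insert 'gnu': sets bits 2 3 7 -> bits=10111101
After insert 'elk': sets bits 1 2 5 -> bits=11111101
insert 'cat' would touch bits 1 3 4; currently bit1=1, bit3=1, bit4=1
Bits that are 0 among those (would change 0->1): none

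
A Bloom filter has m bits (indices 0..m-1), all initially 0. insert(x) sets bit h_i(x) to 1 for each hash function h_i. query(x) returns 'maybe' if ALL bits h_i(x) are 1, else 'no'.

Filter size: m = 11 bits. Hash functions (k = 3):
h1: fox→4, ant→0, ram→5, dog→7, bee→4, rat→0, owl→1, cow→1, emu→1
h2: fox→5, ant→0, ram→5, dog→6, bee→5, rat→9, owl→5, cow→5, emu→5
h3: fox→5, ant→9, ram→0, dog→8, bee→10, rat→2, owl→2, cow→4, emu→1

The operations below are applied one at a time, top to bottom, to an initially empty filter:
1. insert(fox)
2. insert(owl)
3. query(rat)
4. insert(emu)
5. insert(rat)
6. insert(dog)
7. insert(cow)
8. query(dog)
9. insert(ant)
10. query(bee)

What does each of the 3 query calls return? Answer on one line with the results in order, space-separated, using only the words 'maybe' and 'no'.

Answer: no maybe no

Derivation:
Start: bits=00000000000
Op 1: insert fox -> sets bits 4 5 -> bits=00001100000
Op 2: insert owl -> sets bits 1 2 5 -> bits=01101100000
Op 3: query rat -> checks bit0=0, bit2=1, bit9=0 (has a 0) -> no
Op 4: insert emu -> sets bits 1 5 -> bits=01101100000
Op 5: insert rat -> sets bits 0 2 9 -> bits=11101100010
Op 6: insert dog -> sets bits 6 7 8 -> bits=11101111110
Op 7: insert cow -> sets bits 1 4 5 -> bits=11101111110
Op 8: query dog -> checks bit6=1, bit7=1, bit8=1 (all 1) -> maybe
Op 9: insert ant -> sets bits 0 9 -> bits=11101111110
Op 10: query bee -> checks bit4=1, bit5=1, bit10=0 (has a 0) -> no
Query results in order: no maybe no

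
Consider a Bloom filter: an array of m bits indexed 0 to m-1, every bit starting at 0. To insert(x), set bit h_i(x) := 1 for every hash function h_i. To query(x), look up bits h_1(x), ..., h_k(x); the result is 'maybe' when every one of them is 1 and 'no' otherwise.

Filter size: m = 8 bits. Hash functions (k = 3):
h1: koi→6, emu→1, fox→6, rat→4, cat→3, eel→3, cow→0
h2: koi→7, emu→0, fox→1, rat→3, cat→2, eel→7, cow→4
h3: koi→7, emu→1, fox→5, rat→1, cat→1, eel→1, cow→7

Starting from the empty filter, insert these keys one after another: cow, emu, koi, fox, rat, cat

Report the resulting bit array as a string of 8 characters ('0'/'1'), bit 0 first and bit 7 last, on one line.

Answer: 11111111

Derivation:
Start: bits=00000000
After insert 'cow': sets bits 0 4 7 -> bits=10001001
After insert 'emu': sets bits 0 1 -> bits=11001001
After insert 'koi': sets bits 6 7 -> bits=11001011
After insert 'fox': sets bits 1 5 6 -> bits=11001111
After insert 'rat': sets bits 1 3 4 -> bits=11011111
After insert 'cat': sets bits 1 2 3 -> bits=11111111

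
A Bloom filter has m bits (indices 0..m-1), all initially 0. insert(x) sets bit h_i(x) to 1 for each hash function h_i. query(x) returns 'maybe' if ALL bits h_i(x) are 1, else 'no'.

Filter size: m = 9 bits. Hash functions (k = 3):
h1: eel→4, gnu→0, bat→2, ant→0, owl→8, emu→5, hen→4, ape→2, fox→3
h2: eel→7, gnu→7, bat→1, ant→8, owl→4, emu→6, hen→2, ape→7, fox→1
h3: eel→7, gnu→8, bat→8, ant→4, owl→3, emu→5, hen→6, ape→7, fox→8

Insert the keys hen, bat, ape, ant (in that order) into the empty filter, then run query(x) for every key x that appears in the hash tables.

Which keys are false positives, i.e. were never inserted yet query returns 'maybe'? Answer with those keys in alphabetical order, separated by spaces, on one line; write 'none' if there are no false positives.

Answer: eel gnu

Derivation:
Start: bits=000000000
After insert 'hen': sets bits 2 4 6 -> bits=001010100
After insert 'bat': sets bits 1 2 8 -> bits=011010101
After insert 'ape': sets bits 2 7 -> bits=011010111
After insert 'ant': sets bits 0 4 8 -> bits=111010111
Not inserted: eel emu fox gnu owl — query each against bits=111010111:
query eel: checks bit4=1, bit7=1 (all 1) -> maybe => FALSE POSITIVE
query emu: checks bit5=0, bit6=1 (has a 0) -> no => not a false positive
query fox: checks bit1=1, bit3=0, bit8=1 (has a 0) -> no => not a false positive
query gnu: checks bit0=1, bit7=1, bit8=1 (all 1) -> maybe => FALSE POSITIVE
query owl: checks bit3=0, bit4=1, bit8=1 (has a 0) -> no => not a false positive
False positives (alphabetical): eel gnu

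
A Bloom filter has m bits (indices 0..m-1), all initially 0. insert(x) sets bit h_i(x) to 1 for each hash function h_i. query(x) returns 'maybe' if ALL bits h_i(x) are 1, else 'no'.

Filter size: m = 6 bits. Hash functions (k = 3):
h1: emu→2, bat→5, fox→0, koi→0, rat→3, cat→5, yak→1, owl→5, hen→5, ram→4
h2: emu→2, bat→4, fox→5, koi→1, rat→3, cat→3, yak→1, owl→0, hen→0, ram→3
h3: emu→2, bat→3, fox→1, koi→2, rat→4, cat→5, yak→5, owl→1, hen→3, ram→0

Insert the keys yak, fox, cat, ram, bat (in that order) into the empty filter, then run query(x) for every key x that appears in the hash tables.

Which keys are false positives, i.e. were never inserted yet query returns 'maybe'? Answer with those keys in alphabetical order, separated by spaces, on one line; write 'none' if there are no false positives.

Start: bits=000000
After insert 'yak': sets bits 1 5 -> bits=010001
After insert 'fox': sets bits 0 1 5 -> bits=110001
After insert 'cat': sets bits 3 5 -> bits=110101
After insert 'ram': sets bits 0 3 4 -> bits=110111
After insert 'bat': sets bits 3 4 5 -> bits=110111
Not inserted: emu hen koi owl rat — query each against bits=110111:
query emu: checks bit2=0 (has a 0) -> no => not a false positive
query hen: checks bit0=1, bit3=1, bit5=1 (all 1) -> maybe => FALSE POSITIVE
query koi: checks bit0=1, bit1=1, bit2=0 (has a 0) -> no => not a false positive
query owl: checks bit0=1, bit1=1, bit5=1 (all 1) -> maybe => FALSE POSITIVE
query rat: checks bit3=1, bit4=1 (all 1) -> maybe => FALSE POSITIVE
False positives (alphabetical): hen owl rat

Answer: hen owl rat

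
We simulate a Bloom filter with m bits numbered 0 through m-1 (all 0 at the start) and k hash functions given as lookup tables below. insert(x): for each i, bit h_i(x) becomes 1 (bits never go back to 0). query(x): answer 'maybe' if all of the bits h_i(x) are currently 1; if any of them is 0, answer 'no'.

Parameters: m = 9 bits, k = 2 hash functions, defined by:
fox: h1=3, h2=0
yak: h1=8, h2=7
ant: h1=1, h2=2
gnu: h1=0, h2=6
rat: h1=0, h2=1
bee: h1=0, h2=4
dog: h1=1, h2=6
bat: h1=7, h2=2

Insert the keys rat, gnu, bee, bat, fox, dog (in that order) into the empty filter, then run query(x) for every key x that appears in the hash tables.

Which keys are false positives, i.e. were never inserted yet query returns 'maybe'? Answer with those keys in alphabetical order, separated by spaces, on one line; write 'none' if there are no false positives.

Answer: ant

Derivation:
Start: bits=000000000
After insert 'rat': sets bits 0 1 -> bits=110000000
After insert 'gnu': sets bits 0 6 -> bits=110000100
After insert 'bee': sets bits 0 4 -> bits=110010100
After insert 'bat': sets bits 2 7 -> bits=111010110
After insert 'fox': sets bits 0 3 -> bits=111110110
After insert 'dog': sets bits 1 6 -> bits=111110110
Not inserted: ant yak — query each against bits=111110110:
query ant: checks bit1=1, bit2=1 (all 1) -> maybe => FALSE POSITIVE
query yak: checks bit7=1, bit8=0 (has a 0) -> no => not a false positive
False positives (alphabetical): ant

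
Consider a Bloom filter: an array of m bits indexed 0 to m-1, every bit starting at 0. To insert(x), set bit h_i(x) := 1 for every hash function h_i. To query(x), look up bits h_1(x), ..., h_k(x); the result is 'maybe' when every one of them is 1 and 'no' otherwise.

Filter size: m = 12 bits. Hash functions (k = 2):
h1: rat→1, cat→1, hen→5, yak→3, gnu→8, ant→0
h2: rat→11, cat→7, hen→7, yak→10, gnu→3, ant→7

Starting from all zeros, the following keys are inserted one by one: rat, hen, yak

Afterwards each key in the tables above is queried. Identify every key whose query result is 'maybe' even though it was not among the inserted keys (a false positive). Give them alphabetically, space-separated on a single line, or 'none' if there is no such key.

Answer: cat

Derivation:
Start: bits=000000000000
After insert 'rat': sets bits 1 11 -> bits=010000000001
After insert 'hen': sets bits 5 7 -> bits=010001010001
After insert 'yak': sets bits 3 10 -> bits=010101010011
Not inserted: ant cat gnu — query each against bits=010101010011:
query ant: checks bit0=0, bit7=1 (has a 0) -> no => not a false positive
query cat: checks bit1=1, bit7=1 (all 1) -> maybe => FALSE POSITIVE
query gnu: checks bit3=1, bit8=0 (has a 0) -> no => not a false positive
False positives (alphabetical): cat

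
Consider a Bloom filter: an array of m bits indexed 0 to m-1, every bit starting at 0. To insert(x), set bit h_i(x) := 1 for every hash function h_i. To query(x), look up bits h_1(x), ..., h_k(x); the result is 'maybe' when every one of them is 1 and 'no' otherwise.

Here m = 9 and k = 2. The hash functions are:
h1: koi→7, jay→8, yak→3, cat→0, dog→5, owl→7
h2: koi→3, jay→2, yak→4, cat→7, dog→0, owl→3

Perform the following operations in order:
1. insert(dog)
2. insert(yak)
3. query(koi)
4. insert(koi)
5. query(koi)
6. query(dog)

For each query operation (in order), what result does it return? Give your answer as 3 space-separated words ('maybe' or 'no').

Answer: no maybe maybe

Derivation:
Start: bits=000000000
Op 1: insert dog -> sets bits 0 5 -> bits=100001000
Op 2: insert yak -> sets bits 3 4 -> bits=100111000
Op 3: query koi -> checks bit3=1, bit7=0 (has a 0) -> no
Op 4: insert koi -> sets bits 3 7 -> bits=100111010
Op 5: query koi -> checks bit3=1, bit7=1 (all 1) -> maybe
Op 6: query dog -> checks bit0=1, bit5=1 (all 1) -> maybe
Query results in order: no maybe maybe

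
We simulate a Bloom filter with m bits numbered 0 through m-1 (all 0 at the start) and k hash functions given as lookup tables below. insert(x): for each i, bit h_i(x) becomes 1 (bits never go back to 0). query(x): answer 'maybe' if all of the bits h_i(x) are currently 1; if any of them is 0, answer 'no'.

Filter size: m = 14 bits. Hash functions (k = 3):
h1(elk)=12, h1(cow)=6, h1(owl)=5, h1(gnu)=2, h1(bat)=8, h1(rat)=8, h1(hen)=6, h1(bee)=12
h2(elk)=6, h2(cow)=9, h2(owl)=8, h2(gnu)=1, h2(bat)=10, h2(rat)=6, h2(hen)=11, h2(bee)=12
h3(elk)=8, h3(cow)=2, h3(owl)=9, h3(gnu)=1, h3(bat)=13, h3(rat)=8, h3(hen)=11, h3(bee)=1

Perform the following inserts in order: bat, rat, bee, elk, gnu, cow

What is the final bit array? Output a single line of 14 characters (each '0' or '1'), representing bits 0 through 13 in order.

Start: bits=00000000000000
After insert 'bat': sets bits 8 10 13 -> bits=00000000101001
After insert 'rat': sets bits 6 8 -> bits=00000010101001
After insert 'bee': sets bits 1 12 -> bits=01000010101011
After insert 'elk': sets bits 6 8 12 -> bits=01000010101011
After insert 'gnu': sets bits 1 2 -> bits=01100010101011
After insert 'cow': sets bits 2 6 9 -> bits=01100010111011

Answer: 01100010111011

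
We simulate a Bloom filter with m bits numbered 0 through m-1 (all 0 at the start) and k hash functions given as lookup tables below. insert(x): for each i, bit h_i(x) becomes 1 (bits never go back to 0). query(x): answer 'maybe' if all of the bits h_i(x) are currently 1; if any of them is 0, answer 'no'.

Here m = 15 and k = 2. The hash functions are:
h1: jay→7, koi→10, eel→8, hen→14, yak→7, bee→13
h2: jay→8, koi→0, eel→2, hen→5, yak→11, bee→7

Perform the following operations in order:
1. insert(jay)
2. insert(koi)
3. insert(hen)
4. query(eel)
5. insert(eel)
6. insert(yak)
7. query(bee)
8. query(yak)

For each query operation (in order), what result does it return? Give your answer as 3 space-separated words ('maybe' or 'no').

Start: bits=000000000000000
Op 1: insert jay -> sets bits 7 8 -> bits=000000011000000
Op 2: insert koi -> sets bits 0 10 -> bits=100000011010000
Op 3: insert hen -> sets bits 5 14 -> bits=100001011010001
Op 4: query eel -> checks bit2=0, bit8=1 (has a 0) -> no
Op 5: insert eel -> sets bits 2 8 -> bits=101001011010001
Op 6: insert yak -> sets bits 7 11 -> bits=101001011011001
Op 7: query bee -> checks bit7=1, bit13=0 (has a 0) -> no
Op 8: query yak -> checks bit7=1, bit11=1 (all 1) -> maybe
Query results in order: no no maybe

Answer: no no maybe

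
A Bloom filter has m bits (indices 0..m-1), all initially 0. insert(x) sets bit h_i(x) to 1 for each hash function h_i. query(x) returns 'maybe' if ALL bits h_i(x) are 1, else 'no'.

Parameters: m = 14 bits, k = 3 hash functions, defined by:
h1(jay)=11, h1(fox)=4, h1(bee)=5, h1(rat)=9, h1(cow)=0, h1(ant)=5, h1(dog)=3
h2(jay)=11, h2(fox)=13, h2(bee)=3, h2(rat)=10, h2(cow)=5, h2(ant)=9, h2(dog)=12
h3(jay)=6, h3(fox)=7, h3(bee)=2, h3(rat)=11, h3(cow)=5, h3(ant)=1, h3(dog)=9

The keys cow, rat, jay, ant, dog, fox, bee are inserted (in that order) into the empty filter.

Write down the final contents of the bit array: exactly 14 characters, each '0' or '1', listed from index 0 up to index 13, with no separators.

Answer: 11111111011111

Derivation:
Start: bits=00000000000000
After insert 'cow': sets bits 0 5 -> bits=10000100000000
After insert 'rat': sets bits 9 10 11 -> bits=10000100011100
After insert 'jay': sets bits 6 11 -> bits=10000110011100
After insert 'ant': sets bits 1 5 9 -> bits=11000110011100
After insert 'dog': sets bits 3 9 12 -> bits=11010110011110
After insert 'fox': sets bits 4 7 13 -> bits=11011111011111
After insert 'bee': sets bits 2 3 5 -> bits=11111111011111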